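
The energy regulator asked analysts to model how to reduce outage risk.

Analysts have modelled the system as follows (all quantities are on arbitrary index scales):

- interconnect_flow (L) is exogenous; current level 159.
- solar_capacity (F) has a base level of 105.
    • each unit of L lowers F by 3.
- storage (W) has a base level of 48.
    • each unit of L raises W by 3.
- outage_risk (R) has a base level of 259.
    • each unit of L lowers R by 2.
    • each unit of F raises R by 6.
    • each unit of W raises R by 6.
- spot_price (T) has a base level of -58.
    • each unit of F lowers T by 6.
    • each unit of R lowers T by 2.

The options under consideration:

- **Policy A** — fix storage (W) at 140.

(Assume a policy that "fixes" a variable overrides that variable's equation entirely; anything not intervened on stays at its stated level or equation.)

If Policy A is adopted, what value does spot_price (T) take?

5076

Policy A (W := 140):
  L = 159
  F = 105 − 3·159 = -372
  W = 140
  R = 259 − 2·159 + 6·(-372) + 6·140 = -1451
  T = -58 − 6·(-372) − 2·(-1451) = 5076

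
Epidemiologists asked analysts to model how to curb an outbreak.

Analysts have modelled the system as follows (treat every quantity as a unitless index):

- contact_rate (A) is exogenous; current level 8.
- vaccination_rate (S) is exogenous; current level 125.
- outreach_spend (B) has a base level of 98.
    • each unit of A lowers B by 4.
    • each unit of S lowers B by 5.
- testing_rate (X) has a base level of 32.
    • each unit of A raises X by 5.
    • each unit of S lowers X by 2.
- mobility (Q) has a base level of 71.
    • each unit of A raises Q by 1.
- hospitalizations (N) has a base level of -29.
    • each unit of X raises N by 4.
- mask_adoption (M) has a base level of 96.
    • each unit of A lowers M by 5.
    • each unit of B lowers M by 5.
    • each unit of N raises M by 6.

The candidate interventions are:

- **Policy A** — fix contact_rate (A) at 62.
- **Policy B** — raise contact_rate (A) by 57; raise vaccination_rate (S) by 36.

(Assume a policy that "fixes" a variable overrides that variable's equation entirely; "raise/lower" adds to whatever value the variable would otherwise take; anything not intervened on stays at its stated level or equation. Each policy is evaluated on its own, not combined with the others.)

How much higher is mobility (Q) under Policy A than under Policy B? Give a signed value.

Policy A (A := 62):
  A = 62
  Q = 71 + 62 = 133
Policy B (A + 57, S + 36):
  A = 8 + 57 = 65
  Q = 71 + 65 = 136
Q: 133 − 136 = -3

-3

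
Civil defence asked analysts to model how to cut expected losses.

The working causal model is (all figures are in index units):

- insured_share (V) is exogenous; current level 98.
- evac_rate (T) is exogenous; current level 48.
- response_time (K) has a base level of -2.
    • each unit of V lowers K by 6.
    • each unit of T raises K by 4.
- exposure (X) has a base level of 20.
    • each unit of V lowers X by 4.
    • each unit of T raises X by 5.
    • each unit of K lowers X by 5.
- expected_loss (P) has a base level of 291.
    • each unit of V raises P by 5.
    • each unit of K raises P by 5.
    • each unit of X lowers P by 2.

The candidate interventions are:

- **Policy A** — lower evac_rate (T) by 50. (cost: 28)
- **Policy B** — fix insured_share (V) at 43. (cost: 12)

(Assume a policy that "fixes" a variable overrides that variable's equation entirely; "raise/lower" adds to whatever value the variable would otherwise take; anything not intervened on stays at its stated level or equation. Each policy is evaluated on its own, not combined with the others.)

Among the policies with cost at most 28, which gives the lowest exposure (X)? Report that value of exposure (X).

428

Policy A (T − 50):
  V = 98
  T = 48 − 50 = -2
  K = -2 − 6·98 + 4·(-2) = -598
  X = 20 − 4·98 + 5·(-2) − 5·(-598) = 2608
Policy B (V := 43):
  V = 43
  T = 48
  K = -2 − 6·43 + 4·48 = -68
  X = 20 − 4·43 + 5·48 − 5·(-68) = 428
Comparing — Policy A: X=2608, Policy B: X=428. Lowest is 428 (Policy B).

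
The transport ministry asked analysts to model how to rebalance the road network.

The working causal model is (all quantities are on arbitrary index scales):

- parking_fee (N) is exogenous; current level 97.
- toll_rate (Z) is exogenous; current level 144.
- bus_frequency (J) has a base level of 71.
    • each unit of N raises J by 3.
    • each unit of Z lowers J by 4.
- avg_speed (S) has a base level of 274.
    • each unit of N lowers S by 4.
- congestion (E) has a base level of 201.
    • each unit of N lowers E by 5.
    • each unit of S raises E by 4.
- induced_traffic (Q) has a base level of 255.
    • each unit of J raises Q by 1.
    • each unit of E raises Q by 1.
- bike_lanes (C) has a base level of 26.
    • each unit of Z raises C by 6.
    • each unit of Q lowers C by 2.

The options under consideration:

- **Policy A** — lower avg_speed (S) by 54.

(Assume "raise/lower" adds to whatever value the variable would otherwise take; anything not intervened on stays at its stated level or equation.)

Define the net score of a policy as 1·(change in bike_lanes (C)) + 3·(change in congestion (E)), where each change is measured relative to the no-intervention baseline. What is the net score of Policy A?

-216

Baseline:
  N = 97
  Z = 144
  J = 71 + 3·97 − 4·144 = -214
  S = 274 − 4·97 = -114
  E = 201 − 5·97 + 4·(-114) = -740
  Q = 255 + (-214) + (-740) = -699
  C = 26 + 6·144 − 2·(-699) = 2288
Policy A (S − 54):
  N = 97
  Z = 144
  J = 71 + 3·97 − 4·144 = -214
  S = 274 − 4·97 (−54 from intervention) = -168
  E = 201 − 5·97 + 4·(-168) = -956
  Q = 255 + (-214) + (-956) = -915
  C = 26 + 6·144 − 2·(-915) = 2720
ΔC = 2720 − 2288 = 432; ΔE = -956 − (-740) = -216
Score = 1·432 + 3·(-216) = -216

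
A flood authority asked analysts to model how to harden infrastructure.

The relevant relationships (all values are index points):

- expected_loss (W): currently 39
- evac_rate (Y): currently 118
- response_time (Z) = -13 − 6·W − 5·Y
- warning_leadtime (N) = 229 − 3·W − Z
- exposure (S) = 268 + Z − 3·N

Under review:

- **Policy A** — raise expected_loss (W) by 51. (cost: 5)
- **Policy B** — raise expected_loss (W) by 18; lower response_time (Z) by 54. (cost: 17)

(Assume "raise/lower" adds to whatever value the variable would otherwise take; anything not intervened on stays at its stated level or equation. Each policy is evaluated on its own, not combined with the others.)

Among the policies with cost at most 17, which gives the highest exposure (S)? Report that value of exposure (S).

-3902

Policy A (W + 51):
  W = 39 + 51 = 90
  Y = 118
  Z = -13 − 6·90 − 5·118 = -1143
  N = 229 − 3·90 − (-1143) = 1102
  S = 268 + (-1143) − 3·1102 = -4181
Policy B (W + 18, Z − 54):
  W = 39 + 18 = 57
  Y = 118
  Z = -13 − 6·57 − 5·118 (−54 from intervention) = -999
  N = 229 − 3·57 − (-999) = 1057
  S = 268 + (-999) − 3·1057 = -3902
Comparing — Policy A: S=-4181, Policy B: S=-3902. Highest is -3902 (Policy B).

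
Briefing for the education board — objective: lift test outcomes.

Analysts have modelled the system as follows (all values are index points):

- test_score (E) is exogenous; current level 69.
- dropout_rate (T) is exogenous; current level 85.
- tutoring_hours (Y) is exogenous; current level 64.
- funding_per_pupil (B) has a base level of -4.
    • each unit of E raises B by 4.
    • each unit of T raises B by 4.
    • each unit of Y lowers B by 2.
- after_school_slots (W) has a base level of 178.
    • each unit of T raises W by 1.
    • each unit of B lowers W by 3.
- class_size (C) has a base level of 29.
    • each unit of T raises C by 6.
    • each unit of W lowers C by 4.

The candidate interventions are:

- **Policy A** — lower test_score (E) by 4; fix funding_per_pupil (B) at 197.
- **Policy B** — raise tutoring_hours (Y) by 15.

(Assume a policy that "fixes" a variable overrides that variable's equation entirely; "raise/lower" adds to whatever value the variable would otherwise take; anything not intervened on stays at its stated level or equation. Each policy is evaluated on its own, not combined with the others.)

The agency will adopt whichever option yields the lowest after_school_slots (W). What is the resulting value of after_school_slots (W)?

-1099

Policy A (E − 4, B := 197):
  E = 69 − 4 = 65
  T = 85
  Y = 64
  B = 197
  W = 178 + 85 − 3·197 = -328
Policy B (Y + 15):
  E = 69
  T = 85
  Y = 64 + 15 = 79
  B = -4 + 4·69 + 4·85 − 2·79 = 454
  W = 178 + 85 − 3·454 = -1099
Comparing — Policy A: W=-328, Policy B: W=-1099. Lowest is -1099 (Policy B).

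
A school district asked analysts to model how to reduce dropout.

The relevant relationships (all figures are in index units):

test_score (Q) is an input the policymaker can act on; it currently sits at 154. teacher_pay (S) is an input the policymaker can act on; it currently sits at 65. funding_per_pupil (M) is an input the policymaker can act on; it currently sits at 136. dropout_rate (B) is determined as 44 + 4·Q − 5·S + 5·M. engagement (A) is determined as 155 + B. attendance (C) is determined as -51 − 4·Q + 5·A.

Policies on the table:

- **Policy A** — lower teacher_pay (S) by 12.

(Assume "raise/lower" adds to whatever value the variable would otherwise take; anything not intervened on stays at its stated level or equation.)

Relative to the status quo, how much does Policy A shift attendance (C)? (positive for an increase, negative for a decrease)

Baseline:
  Q = 154
  S = 65
  M = 136
  B = 44 + 4·154 − 5·65 + 5·136 = 1015
  A = 155 + 1015 = 1170
  C = -51 − 4·154 + 5·1170 = 5183
Policy A (S − 12):
  Q = 154
  S = 65 − 12 = 53
  M = 136
  B = 44 + 4·154 − 5·53 + 5·136 = 1075
  A = 155 + 1075 = 1230
  C = -51 − 4·154 + 5·1230 = 5483
Change in C: 5483 − 5183 = 300

300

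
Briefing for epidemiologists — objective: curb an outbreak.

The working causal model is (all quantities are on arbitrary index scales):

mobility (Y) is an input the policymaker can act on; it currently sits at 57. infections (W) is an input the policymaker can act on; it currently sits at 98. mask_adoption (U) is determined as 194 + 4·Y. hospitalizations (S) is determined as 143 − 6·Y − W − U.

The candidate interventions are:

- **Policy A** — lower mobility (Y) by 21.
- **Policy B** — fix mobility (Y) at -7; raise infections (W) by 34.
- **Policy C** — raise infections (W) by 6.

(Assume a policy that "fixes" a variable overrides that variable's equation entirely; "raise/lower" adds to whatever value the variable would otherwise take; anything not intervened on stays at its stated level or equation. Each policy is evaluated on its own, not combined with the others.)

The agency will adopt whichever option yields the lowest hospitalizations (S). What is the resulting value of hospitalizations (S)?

Policy A (Y − 21):
  Y = 57 − 21 = 36
  W = 98
  U = 194 + 4·36 = 338
  S = 143 − 6·36 − 98 − 338 = -509
Policy B (Y := -7, W + 34):
  Y = -7
  W = 98 + 34 = 132
  U = 194 + 4·(-7) = 166
  S = 143 − 6·(-7) − 132 − 166 = -113
Policy C (W + 6):
  Y = 57
  W = 98 + 6 = 104
  U = 194 + 4·57 = 422
  S = 143 − 6·57 − 104 − 422 = -725
Comparing — Policy A: S=-509, Policy B: S=-113, Policy C: S=-725. Lowest is -725 (Policy C).

-725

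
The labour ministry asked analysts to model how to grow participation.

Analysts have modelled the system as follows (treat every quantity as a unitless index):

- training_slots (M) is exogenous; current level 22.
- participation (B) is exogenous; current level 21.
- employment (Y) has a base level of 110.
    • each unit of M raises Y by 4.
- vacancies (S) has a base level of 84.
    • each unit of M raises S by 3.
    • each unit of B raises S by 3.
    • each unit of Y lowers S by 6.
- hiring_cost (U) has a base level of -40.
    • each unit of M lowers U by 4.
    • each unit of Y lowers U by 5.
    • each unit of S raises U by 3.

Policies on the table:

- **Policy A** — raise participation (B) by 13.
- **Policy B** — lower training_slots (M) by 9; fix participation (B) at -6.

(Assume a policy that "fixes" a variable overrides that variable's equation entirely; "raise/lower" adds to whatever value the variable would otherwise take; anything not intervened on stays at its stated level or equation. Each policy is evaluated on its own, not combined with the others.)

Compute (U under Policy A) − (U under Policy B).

-423

Policy A (B + 13):
  M = 22
  B = 21 + 13 = 34
  Y = 110 + 4·22 = 198
  S = 84 + 3·22 + 3·34 − 6·198 = -936
  U = -40 − 4·22 − 5·198 + 3·(-936) = -3926
Policy B (M − 9, B := -6):
  M = 22 − 9 = 13
  B = -6
  Y = 110 + 4·13 = 162
  S = 84 + 3·13 + 3·(-6) − 6·162 = -867
  U = -40 − 4·13 − 5·162 + 3·(-867) = -3503
U: -3926 − (-3503) = -423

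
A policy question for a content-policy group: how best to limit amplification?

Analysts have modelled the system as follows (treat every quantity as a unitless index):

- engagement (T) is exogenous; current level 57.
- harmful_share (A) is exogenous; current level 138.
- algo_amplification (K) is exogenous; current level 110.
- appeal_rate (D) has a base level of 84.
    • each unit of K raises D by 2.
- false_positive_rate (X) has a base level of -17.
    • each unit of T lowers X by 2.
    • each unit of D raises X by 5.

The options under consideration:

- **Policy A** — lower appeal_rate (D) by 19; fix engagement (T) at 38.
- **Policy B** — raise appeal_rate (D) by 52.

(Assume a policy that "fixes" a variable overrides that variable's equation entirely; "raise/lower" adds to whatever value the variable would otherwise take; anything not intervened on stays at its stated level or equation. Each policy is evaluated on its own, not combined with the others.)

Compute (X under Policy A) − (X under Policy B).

-317

Policy A (D − 19, T := 38):
  T = 38
  K = 110
  D = 84 + 2·110 (−19 from intervention) = 285
  X = -17 − 2·38 + 5·285 = 1332
Policy B (D + 52):
  T = 57
  K = 110
  D = 84 + 2·110 (+52 from intervention) = 356
  X = -17 − 2·57 + 5·356 = 1649
X: 1332 − 1649 = -317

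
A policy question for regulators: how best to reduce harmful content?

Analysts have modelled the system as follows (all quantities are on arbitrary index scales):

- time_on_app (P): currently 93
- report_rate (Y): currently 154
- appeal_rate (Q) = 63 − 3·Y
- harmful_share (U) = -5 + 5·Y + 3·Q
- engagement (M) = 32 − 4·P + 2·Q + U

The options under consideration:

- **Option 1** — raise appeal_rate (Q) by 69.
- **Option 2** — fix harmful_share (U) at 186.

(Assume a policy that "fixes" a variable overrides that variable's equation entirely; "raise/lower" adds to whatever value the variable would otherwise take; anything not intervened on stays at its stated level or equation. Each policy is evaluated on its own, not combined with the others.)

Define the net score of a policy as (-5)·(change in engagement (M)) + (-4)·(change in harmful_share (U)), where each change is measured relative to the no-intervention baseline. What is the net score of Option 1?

-2553

Baseline:
  P = 93
  Y = 154
  Q = 63 − 3·154 = -399
  U = -5 + 5·154 + 3·(-399) = -432
  M = 32 − 4·93 + 2·(-399) + (-432) = -1570
Option 1 (Q + 69):
  P = 93
  Y = 154
  Q = 63 − 3·154 (+69 from intervention) = -330
  U = -5 + 5·154 + 3·(-330) = -225
  M = 32 − 4·93 + 2·(-330) + (-225) = -1225
ΔM = -1225 − (-1570) = 345; ΔU = -225 − (-432) = 207
Score = (-5)·345 + (-4)·207 = -2553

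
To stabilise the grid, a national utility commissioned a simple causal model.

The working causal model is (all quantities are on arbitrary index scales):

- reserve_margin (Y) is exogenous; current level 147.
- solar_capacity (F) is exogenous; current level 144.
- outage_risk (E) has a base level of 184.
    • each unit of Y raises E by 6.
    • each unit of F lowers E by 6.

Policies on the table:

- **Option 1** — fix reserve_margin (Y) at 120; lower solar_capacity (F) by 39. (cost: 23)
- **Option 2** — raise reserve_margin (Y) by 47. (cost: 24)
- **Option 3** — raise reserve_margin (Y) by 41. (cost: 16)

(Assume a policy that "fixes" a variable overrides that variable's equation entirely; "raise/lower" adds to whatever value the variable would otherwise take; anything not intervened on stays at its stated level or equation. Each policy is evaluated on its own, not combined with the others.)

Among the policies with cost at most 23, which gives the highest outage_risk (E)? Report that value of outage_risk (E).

448

Option 1 (Y := 120, F − 39):
  Y = 120
  F = 144 − 39 = 105
  E = 184 + 6·120 − 6·105 = 274
Option 3 (Y + 41):
  Y = 147 + 41 = 188
  F = 144
  E = 184 + 6·188 − 6·144 = 448
Comparing — Option 1: E=274, Option 3: E=448. Highest is 448 (Option 3).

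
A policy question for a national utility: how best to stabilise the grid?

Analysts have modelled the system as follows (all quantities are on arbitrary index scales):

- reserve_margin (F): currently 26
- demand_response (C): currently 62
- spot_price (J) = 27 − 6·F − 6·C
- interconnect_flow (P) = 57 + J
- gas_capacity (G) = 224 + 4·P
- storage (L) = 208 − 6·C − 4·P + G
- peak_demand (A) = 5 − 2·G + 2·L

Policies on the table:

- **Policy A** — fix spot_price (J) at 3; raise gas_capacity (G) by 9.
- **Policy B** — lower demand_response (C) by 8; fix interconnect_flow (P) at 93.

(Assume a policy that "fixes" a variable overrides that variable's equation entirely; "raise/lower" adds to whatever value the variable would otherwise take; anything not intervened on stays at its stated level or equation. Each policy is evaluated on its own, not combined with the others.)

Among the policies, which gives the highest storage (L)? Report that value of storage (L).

Policy A (J := 3, G + 9):
  F = 26
  C = 62
  J = 3
  P = 57 + 3 = 60
  G = 224 + 4·60 (+9 from intervention) = 473
  L = 208 − 6·62 − 4·60 + 473 = 69
Policy B (C − 8, P := 93):
  F = 26
  C = 62 − 8 = 54
  J = 27 − 6·26 − 6·54 = -453
  P = 93
  G = 224 + 4·93 = 596
  L = 208 − 6·54 − 4·93 + 596 = 108
Comparing — Policy A: L=69, Policy B: L=108. Highest is 108 (Policy B).

108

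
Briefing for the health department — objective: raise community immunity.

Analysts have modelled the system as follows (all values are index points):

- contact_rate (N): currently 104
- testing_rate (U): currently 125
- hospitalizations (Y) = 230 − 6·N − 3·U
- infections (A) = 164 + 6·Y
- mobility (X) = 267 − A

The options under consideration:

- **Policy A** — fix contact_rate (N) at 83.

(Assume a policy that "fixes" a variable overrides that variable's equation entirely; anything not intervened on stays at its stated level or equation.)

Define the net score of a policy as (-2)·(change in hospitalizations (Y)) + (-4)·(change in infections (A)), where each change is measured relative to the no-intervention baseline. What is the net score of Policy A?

-3276

Baseline:
  N = 104
  U = 125
  Y = 230 − 6·104 − 3·125 = -769
  A = 164 + 6·(-769) = -4450
Policy A (N := 83):
  N = 83
  U = 125
  Y = 230 − 6·83 − 3·125 = -643
  A = 164 + 6·(-643) = -3694
ΔY = -643 − (-769) = 126; ΔA = -3694 − (-4450) = 756
Score = (-2)·126 + (-4)·756 = -3276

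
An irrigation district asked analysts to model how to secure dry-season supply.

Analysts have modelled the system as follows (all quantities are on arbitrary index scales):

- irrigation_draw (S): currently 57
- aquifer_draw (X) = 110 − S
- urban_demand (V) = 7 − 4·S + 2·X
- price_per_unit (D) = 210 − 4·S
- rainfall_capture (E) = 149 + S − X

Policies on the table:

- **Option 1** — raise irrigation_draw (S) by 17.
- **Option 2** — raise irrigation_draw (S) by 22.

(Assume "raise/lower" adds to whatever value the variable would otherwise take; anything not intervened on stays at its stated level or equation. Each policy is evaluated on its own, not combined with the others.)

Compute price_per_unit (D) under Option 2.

Option 2 (S + 22):
  S = 57 + 22 = 79
  D = 210 − 4·79 = -106

-106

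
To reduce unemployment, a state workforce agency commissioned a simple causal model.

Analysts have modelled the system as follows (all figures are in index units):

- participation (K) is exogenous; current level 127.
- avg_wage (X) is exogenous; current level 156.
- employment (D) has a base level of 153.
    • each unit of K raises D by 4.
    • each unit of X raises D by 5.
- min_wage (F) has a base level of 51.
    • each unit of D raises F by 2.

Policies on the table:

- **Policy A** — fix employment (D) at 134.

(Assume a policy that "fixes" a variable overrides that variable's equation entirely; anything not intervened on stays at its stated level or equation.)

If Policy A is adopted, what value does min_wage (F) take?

Policy A (D := 134):
  K = 127
  X = 156
  D = 134
  F = 51 + 2·134 = 319

319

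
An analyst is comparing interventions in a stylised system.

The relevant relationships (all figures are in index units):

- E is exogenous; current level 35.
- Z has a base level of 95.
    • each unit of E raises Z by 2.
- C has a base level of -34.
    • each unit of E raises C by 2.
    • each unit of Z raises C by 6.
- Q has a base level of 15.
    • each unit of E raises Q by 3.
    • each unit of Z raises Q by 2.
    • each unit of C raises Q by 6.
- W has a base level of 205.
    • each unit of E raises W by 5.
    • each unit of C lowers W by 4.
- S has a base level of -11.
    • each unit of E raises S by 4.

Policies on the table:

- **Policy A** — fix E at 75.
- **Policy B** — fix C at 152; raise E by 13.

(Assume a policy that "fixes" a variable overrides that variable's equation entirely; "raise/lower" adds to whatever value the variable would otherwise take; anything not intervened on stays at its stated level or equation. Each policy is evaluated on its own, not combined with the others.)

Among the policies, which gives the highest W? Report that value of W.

-163

Policy A (E := 75):
  E = 75
  Z = 95 + 2·75 = 245
  C = -34 + 2·75 + 6·245 = 1586
  W = 205 + 5·75 − 4·1586 = -5764
Policy B (C := 152, E + 13):
  E = 35 + 13 = 48
  Z = 95 + 2·48 = 191
  C = 152
  W = 205 + 5·48 − 4·152 = -163
Comparing — Policy A: W=-5764, Policy B: W=-163. Highest is -163 (Policy B).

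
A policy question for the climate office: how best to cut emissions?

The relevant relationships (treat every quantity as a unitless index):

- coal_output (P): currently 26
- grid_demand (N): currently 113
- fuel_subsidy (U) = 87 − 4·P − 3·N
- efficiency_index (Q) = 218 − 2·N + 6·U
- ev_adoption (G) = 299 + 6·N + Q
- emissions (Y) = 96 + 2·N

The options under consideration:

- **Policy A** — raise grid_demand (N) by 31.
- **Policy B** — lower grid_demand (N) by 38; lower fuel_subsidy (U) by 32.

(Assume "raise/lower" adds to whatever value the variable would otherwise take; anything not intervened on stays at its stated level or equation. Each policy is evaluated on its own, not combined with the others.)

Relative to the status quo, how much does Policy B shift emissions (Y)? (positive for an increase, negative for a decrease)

-76

Baseline:
  N = 113
  Y = 96 + 2·113 = 322
Policy B (N − 38, U − 32):
  N = 113 − 38 = 75
  Y = 96 + 2·75 = 246
Change in Y: 246 − 322 = -76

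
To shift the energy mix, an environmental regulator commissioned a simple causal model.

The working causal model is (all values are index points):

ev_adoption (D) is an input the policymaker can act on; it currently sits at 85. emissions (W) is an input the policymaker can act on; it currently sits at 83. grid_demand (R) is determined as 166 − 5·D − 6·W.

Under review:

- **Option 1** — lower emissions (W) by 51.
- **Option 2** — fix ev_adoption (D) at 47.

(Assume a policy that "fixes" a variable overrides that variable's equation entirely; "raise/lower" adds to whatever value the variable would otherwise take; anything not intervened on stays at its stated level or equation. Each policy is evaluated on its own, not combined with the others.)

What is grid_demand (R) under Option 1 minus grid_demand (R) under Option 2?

116

Option 1 (W − 51):
  D = 85
  W = 83 − 51 = 32
  R = 166 − 5·85 − 6·32 = -451
Option 2 (D := 47):
  D = 47
  W = 83
  R = 166 − 5·47 − 6·83 = -567
R: -451 − (-567) = 116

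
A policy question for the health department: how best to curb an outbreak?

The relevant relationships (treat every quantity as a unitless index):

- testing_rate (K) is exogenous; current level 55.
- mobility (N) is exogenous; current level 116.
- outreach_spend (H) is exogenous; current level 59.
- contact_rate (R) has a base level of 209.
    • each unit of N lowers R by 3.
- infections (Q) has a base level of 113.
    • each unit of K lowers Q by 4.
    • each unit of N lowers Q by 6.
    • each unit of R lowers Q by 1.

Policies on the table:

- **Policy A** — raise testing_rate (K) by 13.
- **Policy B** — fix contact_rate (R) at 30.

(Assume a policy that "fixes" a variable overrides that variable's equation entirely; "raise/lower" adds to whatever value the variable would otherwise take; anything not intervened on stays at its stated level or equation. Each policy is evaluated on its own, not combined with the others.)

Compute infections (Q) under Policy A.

-716

Policy A (K + 13):
  K = 55 + 13 = 68
  N = 116
  R = 209 − 3·116 = -139
  Q = 113 − 4·68 − 6·116 − (-139) = -716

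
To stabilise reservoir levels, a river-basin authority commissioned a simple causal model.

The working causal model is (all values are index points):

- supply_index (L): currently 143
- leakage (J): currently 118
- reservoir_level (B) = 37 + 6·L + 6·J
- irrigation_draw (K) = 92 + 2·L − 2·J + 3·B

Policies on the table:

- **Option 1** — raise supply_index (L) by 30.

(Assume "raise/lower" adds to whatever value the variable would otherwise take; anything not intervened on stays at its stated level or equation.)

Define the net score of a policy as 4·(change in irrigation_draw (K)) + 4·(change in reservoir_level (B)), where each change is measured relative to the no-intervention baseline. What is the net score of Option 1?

Baseline:
  L = 143
  J = 118
  B = 37 + 6·143 + 6·118 = 1603
  K = 92 + 2·143 − 2·118 + 3·1603 = 4951
Option 1 (L + 30):
  L = 143 + 30 = 173
  J = 118
  B = 37 + 6·173 + 6·118 = 1783
  K = 92 + 2·173 − 2·118 + 3·1783 = 5551
ΔK = 5551 − 4951 = 600; ΔB = 1783 − 1603 = 180
Score = 4·600 + 4·180 = 3120

3120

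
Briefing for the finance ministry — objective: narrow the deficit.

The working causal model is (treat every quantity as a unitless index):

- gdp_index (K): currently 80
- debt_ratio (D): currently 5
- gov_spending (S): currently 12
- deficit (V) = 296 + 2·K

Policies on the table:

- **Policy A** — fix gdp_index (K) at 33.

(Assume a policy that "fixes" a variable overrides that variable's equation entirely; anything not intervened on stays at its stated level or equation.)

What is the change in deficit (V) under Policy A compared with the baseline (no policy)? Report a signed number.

Baseline:
  K = 80
  V = 296 + 2·80 = 456
Policy A (K := 33):
  K = 33
  V = 296 + 2·33 = 362
Change in V: 362 − 456 = -94

-94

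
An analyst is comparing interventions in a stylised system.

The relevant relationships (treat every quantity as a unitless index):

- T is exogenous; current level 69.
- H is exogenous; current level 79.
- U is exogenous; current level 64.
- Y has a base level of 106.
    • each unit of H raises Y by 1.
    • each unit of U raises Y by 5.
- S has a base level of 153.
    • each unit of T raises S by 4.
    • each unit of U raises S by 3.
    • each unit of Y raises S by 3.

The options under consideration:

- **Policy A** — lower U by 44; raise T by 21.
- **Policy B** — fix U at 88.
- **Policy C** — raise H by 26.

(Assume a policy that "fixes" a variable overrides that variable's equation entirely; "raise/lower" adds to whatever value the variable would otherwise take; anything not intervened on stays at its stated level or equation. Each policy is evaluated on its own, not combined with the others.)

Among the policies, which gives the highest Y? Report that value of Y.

625

Policy A (U − 44, T + 21):
  H = 79
  U = 64 − 44 = 20
  Y = 106 + 79 + 5·20 = 285
Policy B (U := 88):
  H = 79
  U = 88
  Y = 106 + 79 + 5·88 = 625
Policy C (H + 26):
  H = 79 + 26 = 105
  U = 64
  Y = 106 + 105 + 5·64 = 531
Comparing — Policy A: Y=285, Policy B: Y=625, Policy C: Y=531. Highest is 625 (Policy B).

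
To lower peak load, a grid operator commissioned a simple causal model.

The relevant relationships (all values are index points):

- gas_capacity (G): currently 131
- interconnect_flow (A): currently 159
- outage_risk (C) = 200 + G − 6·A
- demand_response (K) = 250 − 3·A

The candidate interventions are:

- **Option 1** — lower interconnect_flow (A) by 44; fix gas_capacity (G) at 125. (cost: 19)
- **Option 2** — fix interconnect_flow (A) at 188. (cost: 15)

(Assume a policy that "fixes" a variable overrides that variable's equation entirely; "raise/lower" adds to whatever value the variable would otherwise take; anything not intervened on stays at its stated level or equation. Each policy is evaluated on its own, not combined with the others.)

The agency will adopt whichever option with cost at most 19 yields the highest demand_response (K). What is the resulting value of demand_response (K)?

-95

Option 1 (A − 44, G := 125):
  A = 159 − 44 = 115
  K = 250 − 3·115 = -95
Option 2 (A := 188):
  A = 188
  K = 250 − 3·188 = -314
Comparing — Option 1: K=-95, Option 2: K=-314. Highest is -95 (Option 1).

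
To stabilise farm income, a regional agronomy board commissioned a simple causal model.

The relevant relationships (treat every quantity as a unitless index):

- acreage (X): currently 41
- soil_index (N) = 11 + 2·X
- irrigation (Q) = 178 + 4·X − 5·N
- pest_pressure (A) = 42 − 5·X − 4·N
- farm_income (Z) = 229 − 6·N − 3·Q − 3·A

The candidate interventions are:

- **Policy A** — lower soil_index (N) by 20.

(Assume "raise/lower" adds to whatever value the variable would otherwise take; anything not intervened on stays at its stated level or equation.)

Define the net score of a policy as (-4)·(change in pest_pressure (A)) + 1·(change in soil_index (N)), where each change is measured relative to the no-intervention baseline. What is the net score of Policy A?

Baseline:
  X = 41
  N = 11 + 2·41 = 93
  A = 42 − 5·41 − 4·93 = -535
Policy A (N − 20):
  X = 41
  N = 11 + 2·41 (−20 from intervention) = 73
  A = 42 − 5·41 − 4·73 = -455
ΔA = -455 − (-535) = 80; ΔN = 73 − 93 = -20
Score = (-4)·80 + 1·(-20) = -340

-340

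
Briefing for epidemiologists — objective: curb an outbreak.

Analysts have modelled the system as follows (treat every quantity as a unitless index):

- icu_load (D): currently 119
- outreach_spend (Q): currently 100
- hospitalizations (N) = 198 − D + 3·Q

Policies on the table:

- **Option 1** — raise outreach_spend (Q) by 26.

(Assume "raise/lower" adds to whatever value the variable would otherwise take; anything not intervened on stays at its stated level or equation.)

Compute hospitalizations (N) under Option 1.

Option 1 (Q + 26):
  D = 119
  Q = 100 + 26 = 126
  N = 198 − 119 + 3·126 = 457

457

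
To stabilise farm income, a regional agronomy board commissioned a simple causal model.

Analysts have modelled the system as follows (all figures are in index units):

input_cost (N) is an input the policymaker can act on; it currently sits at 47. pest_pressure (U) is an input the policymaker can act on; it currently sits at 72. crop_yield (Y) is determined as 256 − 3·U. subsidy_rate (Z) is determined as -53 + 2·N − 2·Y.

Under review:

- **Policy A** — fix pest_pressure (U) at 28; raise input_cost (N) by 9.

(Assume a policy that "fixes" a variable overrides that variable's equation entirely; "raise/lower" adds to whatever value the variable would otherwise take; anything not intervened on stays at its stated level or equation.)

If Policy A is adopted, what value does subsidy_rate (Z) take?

Policy A (U := 28, N + 9):
  N = 47 + 9 = 56
  U = 28
  Y = 256 − 3·28 = 172
  Z = -53 + 2·56 − 2·172 = -285

-285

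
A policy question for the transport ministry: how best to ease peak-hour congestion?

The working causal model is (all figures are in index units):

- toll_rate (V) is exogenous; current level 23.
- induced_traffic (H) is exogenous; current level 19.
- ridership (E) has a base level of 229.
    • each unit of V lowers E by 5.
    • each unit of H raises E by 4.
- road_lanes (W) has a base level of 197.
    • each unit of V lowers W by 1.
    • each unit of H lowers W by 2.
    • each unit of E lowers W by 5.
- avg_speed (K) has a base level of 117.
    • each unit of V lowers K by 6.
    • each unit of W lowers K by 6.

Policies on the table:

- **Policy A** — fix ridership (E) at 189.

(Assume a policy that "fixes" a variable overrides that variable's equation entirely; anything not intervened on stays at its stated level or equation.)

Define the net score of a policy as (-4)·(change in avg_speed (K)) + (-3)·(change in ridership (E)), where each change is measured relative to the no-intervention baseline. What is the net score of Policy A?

123

Baseline:
  V = 23
  H = 19
  E = 229 − 5·23 + 4·19 = 190
  W = 197 − 23 − 2·19 − 5·190 = -814
  K = 117 − 6·23 − 6·(-814) = 4863
Policy A (E := 189):
  V = 23
  H = 19
  E = 189
  W = 197 − 23 − 2·19 − 5·189 = -809
  K = 117 − 6·23 − 6·(-809) = 4833
ΔK = 4833 − 4863 = -30; ΔE = 189 − 190 = -1
Score = (-4)·(-30) + (-3)·(-1) = 123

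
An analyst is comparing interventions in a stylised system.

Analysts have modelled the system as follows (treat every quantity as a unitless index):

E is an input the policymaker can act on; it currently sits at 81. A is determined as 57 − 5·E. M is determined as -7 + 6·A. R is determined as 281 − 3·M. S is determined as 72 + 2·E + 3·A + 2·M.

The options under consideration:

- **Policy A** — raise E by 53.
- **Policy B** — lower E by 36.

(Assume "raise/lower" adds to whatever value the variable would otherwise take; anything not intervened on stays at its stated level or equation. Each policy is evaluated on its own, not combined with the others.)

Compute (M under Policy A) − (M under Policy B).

-2670

Policy A (E + 53):
  E = 81 + 53 = 134
  A = 57 − 5·134 = -613
  M = -7 + 6·(-613) = -3685
Policy B (E − 36):
  E = 81 − 36 = 45
  A = 57 − 5·45 = -168
  M = -7 + 6·(-168) = -1015
M: -3685 − (-1015) = -2670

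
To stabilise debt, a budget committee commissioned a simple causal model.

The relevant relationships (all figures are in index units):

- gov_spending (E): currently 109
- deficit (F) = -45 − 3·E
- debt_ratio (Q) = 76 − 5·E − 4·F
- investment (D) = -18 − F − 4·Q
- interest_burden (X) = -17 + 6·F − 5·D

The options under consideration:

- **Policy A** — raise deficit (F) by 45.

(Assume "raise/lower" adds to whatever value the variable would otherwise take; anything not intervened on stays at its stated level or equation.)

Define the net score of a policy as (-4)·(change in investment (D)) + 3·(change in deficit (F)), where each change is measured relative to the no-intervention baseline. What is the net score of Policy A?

Baseline:
  E = 109
  F = -45 − 3·109 = -372
  Q = 76 − 5·109 − 4·(-372) = 1019
  D = -18 − (-372) − 4·1019 = -3722
Policy A (F + 45):
  E = 109
  F = -45 − 3·109 (+45 from intervention) = -327
  Q = 76 − 5·109 − 4·(-327) = 839
  D = -18 − (-327) − 4·839 = -3047
ΔD = -3047 − (-3722) = 675; ΔF = -327 − (-372) = 45
Score = (-4)·675 + 3·45 = -2565

-2565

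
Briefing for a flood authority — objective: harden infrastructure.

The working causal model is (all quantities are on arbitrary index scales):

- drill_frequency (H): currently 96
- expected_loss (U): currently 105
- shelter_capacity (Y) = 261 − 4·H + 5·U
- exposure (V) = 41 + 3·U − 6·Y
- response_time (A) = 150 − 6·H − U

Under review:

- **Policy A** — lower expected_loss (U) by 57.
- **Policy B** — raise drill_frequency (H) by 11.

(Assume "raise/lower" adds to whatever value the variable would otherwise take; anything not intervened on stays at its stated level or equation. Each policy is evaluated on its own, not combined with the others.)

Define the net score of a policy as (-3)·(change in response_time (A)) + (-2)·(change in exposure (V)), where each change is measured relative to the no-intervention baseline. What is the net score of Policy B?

-330

Baseline:
  H = 96
  U = 105
  Y = 261 − 4·96 + 5·105 = 402
  V = 41 + 3·105 − 6·402 = -2056
  A = 150 − 6·96 − 105 = -531
Policy B (H + 11):
  H = 96 + 11 = 107
  U = 105
  Y = 261 − 4·107 + 5·105 = 358
  V = 41 + 3·105 − 6·358 = -1792
  A = 150 − 6·107 − 105 = -597
ΔA = -597 − (-531) = -66; ΔV = -1792 − (-2056) = 264
Score = (-3)·(-66) + (-2)·264 = -330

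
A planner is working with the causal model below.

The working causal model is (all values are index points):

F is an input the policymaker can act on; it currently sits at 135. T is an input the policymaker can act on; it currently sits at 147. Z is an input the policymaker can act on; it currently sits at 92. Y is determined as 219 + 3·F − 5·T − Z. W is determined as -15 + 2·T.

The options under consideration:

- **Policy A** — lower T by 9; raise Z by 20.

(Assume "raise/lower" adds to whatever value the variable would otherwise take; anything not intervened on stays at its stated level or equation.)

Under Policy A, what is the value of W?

Policy A (T − 9, Z + 20):
  T = 147 − 9 = 138
  W = -15 + 2·138 = 261

261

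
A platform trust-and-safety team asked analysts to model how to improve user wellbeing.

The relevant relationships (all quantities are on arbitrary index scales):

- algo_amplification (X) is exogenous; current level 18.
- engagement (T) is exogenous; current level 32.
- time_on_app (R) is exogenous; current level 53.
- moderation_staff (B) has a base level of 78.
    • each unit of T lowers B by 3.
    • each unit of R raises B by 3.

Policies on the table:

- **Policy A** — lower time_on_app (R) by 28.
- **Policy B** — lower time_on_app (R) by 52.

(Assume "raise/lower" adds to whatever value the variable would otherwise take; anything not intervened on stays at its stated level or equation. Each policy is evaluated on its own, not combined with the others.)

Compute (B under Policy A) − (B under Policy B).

Policy A (R − 28):
  T = 32
  R = 53 − 28 = 25
  B = 78 − 3·32 + 3·25 = 57
Policy B (R − 52):
  T = 32
  R = 53 − 52 = 1
  B = 78 − 3·32 + 3·1 = -15
B: 57 − (-15) = 72

72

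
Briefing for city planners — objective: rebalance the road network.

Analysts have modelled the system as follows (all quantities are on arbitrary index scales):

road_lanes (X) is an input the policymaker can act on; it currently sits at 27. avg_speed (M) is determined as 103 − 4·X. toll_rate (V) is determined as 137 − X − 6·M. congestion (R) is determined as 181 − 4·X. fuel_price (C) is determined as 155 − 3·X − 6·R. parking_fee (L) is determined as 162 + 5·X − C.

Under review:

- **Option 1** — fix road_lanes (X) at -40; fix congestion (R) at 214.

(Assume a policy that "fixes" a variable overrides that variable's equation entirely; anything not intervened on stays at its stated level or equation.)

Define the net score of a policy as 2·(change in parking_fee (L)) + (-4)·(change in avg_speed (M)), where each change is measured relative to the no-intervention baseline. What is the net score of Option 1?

-452

Baseline:
  X = 27
  M = 103 − 4·27 = -5
  R = 181 − 4·27 = 73
  C = 155 − 3·27 − 6·73 = -364
  L = 162 + 5·27 − (-364) = 661
Option 1 (X := -40, R := 214):
  X = -40
  M = 103 − 4·(-40) = 263
  R = 214
  C = 155 − 3·(-40) − 6·214 = -1009
  L = 162 + 5·(-40) − (-1009) = 971
ΔL = 971 − 661 = 310; ΔM = 263 − (-5) = 268
Score = 2·310 + (-4)·268 = -452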